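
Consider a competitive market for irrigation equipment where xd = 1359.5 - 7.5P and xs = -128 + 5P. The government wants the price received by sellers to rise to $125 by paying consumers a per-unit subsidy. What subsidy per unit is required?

At a seller price of 125, quantity supplied is -128 + 5·125 = 497.
Buyers absorb 497 only when they pay Pb with 1359.5 − 7.5·Pb = 497, i.e. Pb = 115.
s = Ps − Pb = 125 − 115 = 10.

Required subsidy s = $10 per unit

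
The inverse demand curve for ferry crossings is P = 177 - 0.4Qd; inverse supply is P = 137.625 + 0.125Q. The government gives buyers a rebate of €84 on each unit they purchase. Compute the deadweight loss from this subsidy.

Pre-subsidy: 177 - 0.4Q = 137.625 + 0.125Q gives Q* = 75 and P* = 147.
With the rebate, buyers effectively pay Pb = Ps − 84, where Ps is the price sellers receive.
On the curves, Pb = 177 - 0.4Q and Ps = 137.625 + 0.125Q; the wedge Ps − Pb = 84 gives 137.625 + 0.125Q − (177 - 0.4Q) = 84, so Q' = 235.
Then Pb = 177 − 0.4·235 = 83 and Ps = 137.625 + 0.125·235 = 167.
The subsidy expands output by 235 − 75 = 160 past the efficient level; on those units the gap between marginal cost and willingness to pay runs from 0 up to 84.
DWL = ½ × 84 × 160 = 6720.

Deadweight loss = €6720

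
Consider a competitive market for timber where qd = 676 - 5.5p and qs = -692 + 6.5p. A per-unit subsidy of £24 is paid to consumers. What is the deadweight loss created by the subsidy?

Deadweight loss = £858

Pre-subsidy: 676 - 5.5p = -692 + 6.5p gives p* = 114, q* = 49.
With the rebate, buyers effectively pay pb = ps − 24, where ps is the price sellers receive.
Demand in terms of ps becomes qd = 676 − 5.5(ps − 24) = 808 - 5.5ps. Setting this equal to supply: 808 - 5.5ps = -692 + 6.5ps, so ps = 125.
Buyers pay pb = 125 − 24 = 101; q' = -692 + 6.5·125 = 120.5.
The subsidy expands output by 120.5 − 49 = 71.5 past the efficient level; on those units the gap between marginal cost and willingness to pay runs from 0 up to 24.
DWL = ½ × 24 × 71.5 = 858.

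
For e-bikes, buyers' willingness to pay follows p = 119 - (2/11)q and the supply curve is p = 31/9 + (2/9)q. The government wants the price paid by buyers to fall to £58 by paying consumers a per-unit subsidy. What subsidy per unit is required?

At a buyer price of 58, quantity demanded is 654.5 − 5.5·58 = 335.5.
Sellers supply 335.5 only when they receive ps = 31/9 + (2/9)·335.5 = 78.
s = ps − pb = 78 − 58 = 20.

Required subsidy s = £20 per unit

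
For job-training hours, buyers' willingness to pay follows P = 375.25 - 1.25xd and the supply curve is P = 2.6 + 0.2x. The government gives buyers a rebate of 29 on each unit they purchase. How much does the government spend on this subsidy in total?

Pre-subsidy: 375.25 - 1.25x = 2.6 + 0.2x gives x* = 257 and P* = 54.
With the rebate, buyers effectively pay Pb = Ps − 29, where Ps is the price sellers receive.
On the curves, Pb = 375.25 - 1.25x and Ps = 2.6 + 0.2x; the wedge Ps − Pb = 29 gives 2.6 + 0.2x − (375.25 - 1.25x) = 29, so x' = 277.
Then Pb = 375.25 − 1.25·277 = 29 and Ps = 2.6 + 0.2·277 = 58.
Government outlay = subsidy × quantity = 29 × 277 = 8033.

Government cost = 8033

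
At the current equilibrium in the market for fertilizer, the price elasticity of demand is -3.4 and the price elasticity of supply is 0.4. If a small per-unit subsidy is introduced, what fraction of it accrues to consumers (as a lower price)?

Consumer share = 2/19

For a small subsidy around the equilibrium, the benefit split depends on the relative slopes, which at a point are proportional to the elasticities.
Buyer share = εs/(εs + |εd|) = 0.4/(0.4 + 3.4) = 2/19; seller share = |εd|/(εs + |εd|) = 17/19.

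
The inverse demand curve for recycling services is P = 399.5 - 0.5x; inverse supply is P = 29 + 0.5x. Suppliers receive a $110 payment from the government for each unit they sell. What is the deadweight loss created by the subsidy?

Pre-subsidy: 399.5 - 0.5x = 29 + 0.5x gives x* = 370.5 and P* = 214.25.
With the subsidy, sellers receive Ps = Pb + 110 for each unit, where Pb is the price buyers pay.
On the curves, Pb = 399.5 - 0.5x and Ps = 29 + 0.5x; the wedge Ps − Pb = 110 gives 29 + 0.5x − (399.5 - 0.5x) = 110, so x' = 480.5.
Then Pb = 399.5 − 0.5·480.5 = 159.25 and Ps = 29 + 0.5·480.5 = 269.25.
The subsidy expands output by 480.5 − 370.5 = 110 past the efficient level; on those units the gap between marginal cost and willingness to pay runs from 0 up to 110.
DWL = ½ × 110 × 110 = 6050.

Deadweight loss = $6050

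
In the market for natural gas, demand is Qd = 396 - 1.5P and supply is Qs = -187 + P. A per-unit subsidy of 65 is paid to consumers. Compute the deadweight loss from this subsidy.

Deadweight loss = 1267.5

Pre-subsidy: 396 - 1.5P = -187 + P gives P* = 233.2, Q* = 46.2.
With the rebate, buyers effectively pay Pb = Ps − 65, where Ps is the price sellers receive.
Demand in terms of Ps becomes Qd = 396 − 1.5(Ps − 65) = 493.5 - 1.5Ps. Setting this equal to supply: 493.5 - 1.5Ps = -187 + Ps, so Ps = 272.2.
Buyers pay Pb = 272.2 − 65 = 207.2; Q' = -187 + 1·272.2 = 85.2.
The subsidy expands output by 85.2 − 46.2 = 39 past the efficient level; on those units the gap between marginal cost and willingness to pay runs from 0 up to 65.
DWL = ½ × 65 × 39 = 1267.5.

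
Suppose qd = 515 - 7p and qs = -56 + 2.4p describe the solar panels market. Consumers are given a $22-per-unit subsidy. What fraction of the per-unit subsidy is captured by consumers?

Pre-subsidy: 515 - 7p = -56 + 2.4p gives p* = 2855/47, q* = 4220/47.
With the rebate, buyers effectively pay pb = ps − 22, where ps is the price sellers receive.
Demand in terms of ps becomes qd = 515 − 7(ps − 22) = 669 - 7ps. Setting this equal to supply: 669 - 7ps = -56 + 2.4ps, so ps = 3625/47.
Buyers pay pb = 3625/47 − 22 = 2591/47; q' = -56 + 2.4·(3625/47) = 6068/47.
Buyers' price falls by p* − pb = 2855/47 − 2591/47 = 264/47; sellers' price rises by ps − p* = 3625/47 − 2855/47 = 770/47.
So consumers capture (264/47)/22 = 12/47 of each unit of subsidy.

Consumer share = 12/47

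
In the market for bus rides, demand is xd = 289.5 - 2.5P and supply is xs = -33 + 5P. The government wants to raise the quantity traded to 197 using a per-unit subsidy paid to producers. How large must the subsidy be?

At x = 197, invert demand for the buyer price: Pb = (289.5 − 197)/2.5 = 37; invert supply for the seller price: Ps = (197 − (-33))/5 = 46.
The subsidy must fill the gap: s = Ps − Pb = 46 − 37 = 9.

Required subsidy s = 9 per unit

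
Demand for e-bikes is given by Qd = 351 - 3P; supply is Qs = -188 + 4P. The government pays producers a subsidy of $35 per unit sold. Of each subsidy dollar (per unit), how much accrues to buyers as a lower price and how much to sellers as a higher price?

Pre-subsidy: 351 - 3P = -188 + 4P gives P* = 77, Q* = 120.
With the subsidy, sellers receive Ps = Pb + 35 for each unit, where Pb is the price buyers pay.
Supply in terms of Pb becomes Qs = -188 + 4(Pb + 35) = -48 + 4Pb. Setting this equal to demand: 351 - 3Pb = -48 + 4Pb, so Pb = 57.
Sellers receive Ps = 57 + 35 = 92; Q' = 351 − 3·57 = 180.
Buyers' price falls by P* − Pb = 77 − 57 = 20; sellers' price rises by Ps − P* = 92 − 77 = 15.

Buyers gain $20 per unit; sellers gain $15 per unit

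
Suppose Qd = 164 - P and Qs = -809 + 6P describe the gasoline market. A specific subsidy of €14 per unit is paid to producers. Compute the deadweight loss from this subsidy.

Pre-subsidy: 164 - P = -809 + 6P gives P* = 139, Q* = 25.
With the subsidy, sellers receive Ps = Pb + 14 for each unit, where Pb is the price buyers pay.
Supply in terms of Pb becomes Qs = -809 + 6(Pb + 14) = -725 + 6Pb. Setting this equal to demand: 164 - Pb = -725 + 6Pb, so Pb = 127.
Sellers receive Ps = 127 + 14 = 141; Q' = 164 − 1·127 = 37.
The subsidy expands output by 37 − 25 = 12 past the efficient level; on those units the gap between marginal cost and willingness to pay runs from 0 up to 14.
DWL = ½ × 14 × 12 = 84.

Deadweight loss = €84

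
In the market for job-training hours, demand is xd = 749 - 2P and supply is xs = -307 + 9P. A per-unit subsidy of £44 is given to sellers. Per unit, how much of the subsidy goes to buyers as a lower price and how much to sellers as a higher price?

Buyers gain £36 per unit; sellers gain £8 per unit

Pre-subsidy: 749 - 2P = -307 + 9P gives P* = 96, x* = 557.
With the subsidy, sellers receive Ps = Pb + 44 for each unit, where Pb is the price buyers pay.
Supply in terms of Pb becomes xs = -307 + 9(Pb + 44) = 89 + 9Pb. Setting this equal to demand: 749 - 2Pb = 89 + 9Pb, so Pb = 60.
Sellers receive Ps = 60 + 44 = 104; x' = 749 − 2·60 = 629.
Buyers' price falls by P* − Pb = 96 − 60 = 36; sellers' price rises by Ps − P* = 104 − 96 = 8.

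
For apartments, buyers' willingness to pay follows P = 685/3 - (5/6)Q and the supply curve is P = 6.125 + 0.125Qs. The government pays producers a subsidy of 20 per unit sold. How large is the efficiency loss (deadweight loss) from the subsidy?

Pre-subsidy: 685/3 - (5/6)Q = 6.125 + 0.125Q gives Q* = 5333/23 and P* = 1615/46.
With the subsidy, sellers receive Ps = Pb + 20 for each unit, where Pb is the price buyers pay.
On the curves, Pb = 685/3 - (5/6)Q and Ps = 6.125 + 0.125Q; the wedge Ps − Pb = 20 gives 6.125 + 0.125Q − (685/3 - (5/6)Q) = 20, so Q' = 5813/23.
Then Pb = 685/3 − (5/6)·(5813/23) = 815/46 and Ps = 6.125 + 0.125·(5813/23) = 1735/46.
The subsidy expands output by 5813/23 − 5333/23 = 480/23 past the efficient level; on those units the gap between marginal cost and willingness to pay runs from 0 up to 20.
DWL = ½ × 20 × 480/23 = 4800/23.

Deadweight loss = 4800/23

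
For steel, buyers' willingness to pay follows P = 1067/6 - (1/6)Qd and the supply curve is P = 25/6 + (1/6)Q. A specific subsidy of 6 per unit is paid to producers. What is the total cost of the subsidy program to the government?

Government cost = 3234

Pre-subsidy: 1067/6 - (1/6)Q = 25/6 + (1/6)Q gives Q* = 521 and P* = 91.
With the subsidy, sellers receive Ps = Pb + 6 for each unit, where Pb is the price buyers pay.
On the curves, Pb = 1067/6 - (1/6)Q and Ps = 25/6 + (1/6)Q; the wedge Ps − Pb = 6 gives 25/6 + (1/6)Q − (1067/6 - (1/6)Q) = 6, so Q' = 539.
Then Pb = 1067/6 − (1/6)·539 = 88 and Ps = 25/6 + (1/6)·539 = 94.
Government outlay = subsidy × quantity = 6 × 539 = 3234.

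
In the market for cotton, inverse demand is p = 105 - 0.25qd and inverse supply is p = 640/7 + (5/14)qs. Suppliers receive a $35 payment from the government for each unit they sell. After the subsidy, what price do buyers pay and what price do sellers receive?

Pre-subsidy: 105 - 0.25q = 640/7 + (5/14)q gives q* = 380/17 and p* = 1690/17.
With the subsidy, sellers receive ps = pb + 35 for each unit, where pb is the price buyers pay.
On the curves, pb = 105 - 0.25q and ps = 640/7 + (5/14)q; the wedge ps − pb = 35 gives 640/7 + (5/14)q − (105 - 0.25q) = 35, so q' = 80.
Then pb = 105 − 0.25·80 = 85 and ps = 640/7 + (5/14)·80 = 120.

Buyers pay $85; sellers receive $120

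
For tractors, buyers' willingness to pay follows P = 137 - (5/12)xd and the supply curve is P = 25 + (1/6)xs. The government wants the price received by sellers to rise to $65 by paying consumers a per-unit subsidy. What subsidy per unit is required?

Required subsidy s = $28 per unit

At a seller price of 65, quantity supplied is -150 + 6·65 = 240.
Buyers absorb 240 only when they pay Pb = 137 − (5/12)·240 = 37.
s = Ps − Pb = 65 − 37 = 28.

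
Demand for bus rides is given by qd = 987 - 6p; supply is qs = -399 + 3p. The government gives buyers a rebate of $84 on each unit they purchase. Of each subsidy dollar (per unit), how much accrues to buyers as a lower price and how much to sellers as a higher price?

Buyers gain $28 per unit; sellers gain $56 per unit

Pre-subsidy: 987 - 6p = -399 + 3p gives p* = 154, q* = 63.
With the rebate, buyers effectively pay pb = ps − 84, where ps is the price sellers receive.
Demand in terms of ps becomes qd = 987 − 6(ps − 84) = 1491 - 6ps. Setting this equal to supply: 1491 - 6ps = -399 + 3ps, so ps = 210.
Buyers pay pb = 210 − 84 = 126; q' = -399 + 3·210 = 231.
Buyers' price falls by p* − pb = 154 − 126 = 28; sellers' price rises by ps − p* = 210 − 154 = 56.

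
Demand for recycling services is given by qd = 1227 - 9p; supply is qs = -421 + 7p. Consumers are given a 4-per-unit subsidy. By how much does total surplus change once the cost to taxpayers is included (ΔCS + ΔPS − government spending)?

Net change in total surplus = -31.5

Pre-subsidy: 1227 - 9p = -421 + 7p gives p* = 103, q* = 300.
With the rebate, buyers effectively pay pb = ps − 4, where ps is the price sellers receive.
Demand in terms of ps becomes qd = 1227 − 9(ps − 4) = 1263 - 9ps. Setting this equal to supply: 1263 - 9ps = -421 + 7ps, so ps = 105.25.
Buyers pay pb = 105.25 − 4 = 101.25; q' = -421 + 7·105.25 = 315.75.
ΔCS = ½(300 + 315.75)(103 − 101.25) = 538.78125; ΔPS = ½(300 + 315.75)(105.25 − 103) = 692.71875.
Government spending = 4 × 315.75 = 1263.
Net change = 538.78125 + 692.71875 − 1263 = -31.5. The loss equals the DWL triangle ½·4·15.75.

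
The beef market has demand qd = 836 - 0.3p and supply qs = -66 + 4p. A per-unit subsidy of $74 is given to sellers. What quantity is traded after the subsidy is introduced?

q' = 34130/43

Pre-subsidy: 836 - 0.3p = -66 + 4p gives p* = 9020/43, q* = 33242/43.
With the subsidy, sellers receive ps = pb + 74 for each unit, where pb is the price buyers pay.
Supply in terms of pb becomes qs = -66 + 4(pb + 74) = 230 + 4pb. Setting this equal to demand: 836 - 0.3pb = 230 + 4pb, so pb = 6060/43.
Sellers receive ps = 6060/43 + 74 = 9242/43; q' = 836 − 0.3·(6060/43) = 34130/43.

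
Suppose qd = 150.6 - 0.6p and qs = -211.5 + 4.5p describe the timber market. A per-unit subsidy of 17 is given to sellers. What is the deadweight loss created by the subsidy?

Deadweight loss = 76.5

Pre-subsidy: 150.6 - 0.6p = -211.5 + 4.5p gives p* = 71, q* = 108.
With the subsidy, sellers receive ps = pb + 17 for each unit, where pb is the price buyers pay.
Supply in terms of pb becomes qs = -211.5 + 4.5(pb + 17) = -135 + 4.5pb. Setting this equal to demand: 150.6 - 0.6pb = -135 + 4.5pb, so pb = 56.
Sellers receive ps = 56 + 17 = 73; q' = 150.6 − 0.6·56 = 117.
The subsidy expands output by 117 − 108 = 9 past the efficient level; on those units the gap between marginal cost and willingness to pay runs from 0 up to 17.
DWL = ½ × 17 × 9 = 76.5.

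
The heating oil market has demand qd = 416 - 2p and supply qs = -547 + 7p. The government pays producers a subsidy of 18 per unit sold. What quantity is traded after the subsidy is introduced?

q' = 230

Pre-subsidy: 416 - 2p = -547 + 7p gives p* = 107, q* = 202.
With the subsidy, sellers receive ps = pb + 18 for each unit, where pb is the price buyers pay.
Supply in terms of pb becomes qs = -547 + 7(pb + 18) = -421 + 7pb. Setting this equal to demand: 416 - 2pb = -421 + 7pb, so pb = 93.
Sellers receive ps = 93 + 18 = 111; q' = 416 − 2·93 = 230.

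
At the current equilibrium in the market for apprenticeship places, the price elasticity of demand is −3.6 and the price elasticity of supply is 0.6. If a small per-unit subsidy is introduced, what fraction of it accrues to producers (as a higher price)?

Producer share = 6/7

For a small subsidy around the equilibrium, the benefit split depends on the relative slopes, which at a point are proportional to the elasticities.
Buyer share = εs/(εs + |εd|) = 0.6/(0.6 + 3.6) = 1/7; seller share = |εd|/(εs + |εd|) = 6/7.
So producers capture 6/7 of the subsidy.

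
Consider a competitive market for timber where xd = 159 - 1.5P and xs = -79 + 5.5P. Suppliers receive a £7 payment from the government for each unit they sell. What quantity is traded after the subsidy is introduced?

Pre-subsidy: 159 - 1.5P = -79 + 5.5P gives P* = 34, x* = 108.
With the subsidy, sellers receive Ps = Pb + 7 for each unit, where Pb is the price buyers pay.
Supply in terms of Pb becomes xs = -79 + 5.5(Pb + 7) = -40.5 + 5.5Pb. Setting this equal to demand: 159 - 1.5Pb = -40.5 + 5.5Pb, so Pb = 28.5.
Sellers receive Ps = 28.5 + 7 = 35.5; x' = 159 − 1.5·28.5 = 116.25.

x' = 116.25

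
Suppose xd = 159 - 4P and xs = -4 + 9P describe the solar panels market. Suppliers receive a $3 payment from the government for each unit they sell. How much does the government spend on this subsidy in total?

Government cost = 4569/13

Pre-subsidy: 159 - 4P = -4 + 9P gives P* = 163/13, x* = 1415/13.
With the subsidy, sellers receive Ps = Pb + 3 for each unit, where Pb is the price buyers pay.
Supply in terms of Pb becomes xs = -4 + 9(Pb + 3) = 23 + 9Pb. Setting this equal to demand: 159 - 4Pb = 23 + 9Pb, so Pb = 136/13.
Sellers receive Ps = 136/13 + 3 = 175/13; x' = 159 − 4·(136/13) = 1523/13.
Government outlay = subsidy × quantity = 3 × 1523/13 = 4569/13.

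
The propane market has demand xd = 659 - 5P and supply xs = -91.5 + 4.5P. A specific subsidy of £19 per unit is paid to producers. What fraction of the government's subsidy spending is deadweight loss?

Pre-subsidy: 659 - 5P = -91.5 + 4.5P gives P* = 79, x* = 264.
With the subsidy, sellers receive Ps = Pb + 19 for each unit, where Pb is the price buyers pay.
Supply in terms of Pb becomes xs = -91.5 + 4.5(Pb + 19) = -6 + 4.5Pb. Setting this equal to demand: 659 - 5Pb = -6 + 4.5Pb, so Pb = 70.
Sellers receive Ps = 70 + 19 = 89; x' = 659 − 5·70 = 309.
ΔCS = ½(264 + 309)(79 − 70) = 2578.5; ΔPS = ½(264 + 309)(89 − 79) = 2865.
Government spending = 19 × 309 = 5871.
DWL = ½ × 19 × (309 − 264) = 427.5; fraction = 427.5 / 5871 = 15/206.

DWL / government spending = 15/206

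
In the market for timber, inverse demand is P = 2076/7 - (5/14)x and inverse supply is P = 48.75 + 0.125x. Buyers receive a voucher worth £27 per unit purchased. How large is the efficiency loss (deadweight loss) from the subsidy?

Deadweight loss = £756

Pre-subsidy: 2076/7 - (5/14)x = 48.75 + 0.125x gives x* = 514 and P* = 113.
With the rebate, buyers effectively pay Pb = Ps − 27, where Ps is the price sellers receive.
On the curves, Pb = 2076/7 - (5/14)x and Ps = 48.75 + 0.125x; the wedge Ps − Pb = 27 gives 48.75 + 0.125x − (2076/7 - (5/14)x) = 27, so x' = 570.
Then Pb = 2076/7 − (5/14)·570 = 93 and Ps = 48.75 + 0.125·570 = 120.
The subsidy expands output by 570 − 514 = 56 past the efficient level; on those units the gap between marginal cost and willingness to pay runs from 0 up to 27.
DWL = ½ × 27 × 56 = 756.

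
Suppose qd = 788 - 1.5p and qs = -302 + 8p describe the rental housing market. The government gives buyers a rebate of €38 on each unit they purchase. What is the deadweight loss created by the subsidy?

Deadweight loss = €912

Pre-subsidy: 788 - 1.5p = -302 + 8p gives p* = 2180/19, q* = 11702/19.
With the rebate, buyers effectively pay pb = ps − 38, where ps is the price sellers receive.
Demand in terms of ps becomes qd = 788 − 1.5(ps − 38) = 845 - 1.5ps. Setting this equal to supply: 845 - 1.5ps = -302 + 8ps, so ps = 2294/19.
Buyers pay pb = 2294/19 − 38 = 1572/19; q' = -302 + 8·(2294/19) = 12614/19.
The subsidy expands output by 12614/19 − 11702/19 = 48 past the efficient level; on those units the gap between marginal cost and willingness to pay runs from 0 up to 38.
DWL = ½ × 38 × 48 = 912.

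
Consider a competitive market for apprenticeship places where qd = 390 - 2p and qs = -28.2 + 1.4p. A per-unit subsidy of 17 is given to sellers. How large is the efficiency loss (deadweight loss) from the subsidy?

Pre-subsidy: 390 - 2p = -28.2 + 1.4p gives p* = 123, q* = 144.
With the subsidy, sellers receive ps = pb + 17 for each unit, where pb is the price buyers pay.
Supply in terms of pb becomes qs = -28.2 + 1.4(pb + 17) = -4.4 + 1.4pb. Setting this equal to demand: 390 - 2pb = -4.4 + 1.4pb, so pb = 116.
Sellers receive ps = 116 + 17 = 133; q' = 390 − 2·116 = 158.
The subsidy expands output by 158 − 144 = 14 past the efficient level; on those units the gap between marginal cost and willingness to pay runs from 0 up to 17.
DWL = ½ × 17 × 14 = 119.

Deadweight loss = 119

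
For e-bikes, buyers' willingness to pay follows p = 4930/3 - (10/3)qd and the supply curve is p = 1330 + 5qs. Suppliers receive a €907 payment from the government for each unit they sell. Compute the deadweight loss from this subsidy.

Deadweight loss = €49358.94

Pre-subsidy: 4930/3 - (10/3)q = 1330 + 5q gives q* = 37.6 and p* = 1518.
With the subsidy, sellers receive ps = pb + 907 for each unit, where pb is the price buyers pay.
On the curves, pb = 4930/3 - (10/3)q and ps = 1330 + 5q; the wedge ps − pb = 907 gives 1330 + 5q − (4930/3 - (10/3)q) = 907, so q' = 146.44.
Then pb = 4930/3 − (10/3)·146.44 = 1155.2 and ps = 1330 + 5·146.44 = 2062.2.
The subsidy expands output by 146.44 − 37.6 = 108.84 past the efficient level; on those units the gap between marginal cost and willingness to pay runs from 0 up to 907.
DWL = ½ × 907 × 108.84 = 49358.94.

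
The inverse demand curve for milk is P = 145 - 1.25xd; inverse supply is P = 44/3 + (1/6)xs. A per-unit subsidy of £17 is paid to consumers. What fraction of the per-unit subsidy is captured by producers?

Producer share = 2/17

Pre-subsidy: 145 - 1.25x = 44/3 + (1/6)x gives x* = 92 and P* = 30.
With the rebate, buyers effectively pay Pb = Ps − 17, where Ps is the price sellers receive.
On the curves, Pb = 145 - 1.25x and Ps = 44/3 + (1/6)x; the wedge Ps − Pb = 17 gives 44/3 + (1/6)x − (145 - 1.25x) = 17, so x' = 104.
Then Pb = 145 − 1.25·104 = 15 and Ps = 44/3 + (1/6)·104 = 32.
Buyers' price falls by P* − Pb = 30 − 15 = 15; sellers' price rises by Ps − P* = 32 − 30 = 2.
So producers capture 2/17 = 2/17 of each unit of subsidy.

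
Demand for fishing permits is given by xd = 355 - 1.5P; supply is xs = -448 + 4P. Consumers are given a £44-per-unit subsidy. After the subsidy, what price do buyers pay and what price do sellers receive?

Pre-subsidy: 355 - 1.5P = -448 + 4P gives P* = 146, x* = 136.
With the rebate, buyers effectively pay Pb = Ps − 44, where Ps is the price sellers receive.
Demand in terms of Ps becomes xd = 355 − 1.5(Ps − 44) = 421 - 1.5Ps. Setting this equal to supply: 421 - 1.5Ps = -448 + 4Ps, so Ps = 158.
Buyers pay Pb = 158 − 44 = 114; x' = -448 + 4·158 = 184.

Buyers pay £114; sellers receive £158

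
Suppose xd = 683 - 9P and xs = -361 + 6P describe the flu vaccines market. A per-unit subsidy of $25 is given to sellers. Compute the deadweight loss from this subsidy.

Pre-subsidy: 683 - 9P = -361 + 6P gives P* = 69.6, x* = 56.6.
With the subsidy, sellers receive Ps = Pb + 25 for each unit, where Pb is the price buyers pay.
Supply in terms of Pb becomes xs = -361 + 6(Pb + 25) = -211 + 6Pb. Setting this equal to demand: 683 - 9Pb = -211 + 6Pb, so Pb = 59.6.
Sellers receive Ps = 59.6 + 25 = 84.6; x' = 683 − 9·59.6 = 146.6.
The subsidy expands output by 146.6 − 56.6 = 90 past the efficient level; on those units the gap between marginal cost and willingness to pay runs from 0 up to 25.
DWL = ½ × 25 × 90 = 1125.

Deadweight loss = $1125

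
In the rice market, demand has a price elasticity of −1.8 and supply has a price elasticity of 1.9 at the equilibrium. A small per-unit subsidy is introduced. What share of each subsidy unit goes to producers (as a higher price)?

Producer share = 18/37

For a small subsidy around the equilibrium, the benefit split depends on the relative slopes, which at a point are proportional to the elasticities.
Buyer share = εs/(εs + |εd|) = 1.9/(1.9 + 1.8) = 19/37; seller share = |εd|/(εs + |εd|) = 18/37.
So producers capture 18/37 of the subsidy.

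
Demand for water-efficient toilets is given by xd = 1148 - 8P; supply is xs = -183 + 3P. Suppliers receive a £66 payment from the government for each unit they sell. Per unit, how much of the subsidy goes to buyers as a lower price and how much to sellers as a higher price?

Buyers gain £18 per unit; sellers gain £48 per unit

Pre-subsidy: 1148 - 8P = -183 + 3P gives P* = 121, x* = 180.
With the subsidy, sellers receive Ps = Pb + 66 for each unit, where Pb is the price buyers pay.
Supply in terms of Pb becomes xs = -183 + 3(Pb + 66) = 15 + 3Pb. Setting this equal to demand: 1148 - 8Pb = 15 + 3Pb, so Pb = 103.
Sellers receive Ps = 103 + 66 = 169; x' = 1148 − 8·103 = 324.
Buyers' price falls by P* − Pb = 121 − 103 = 18; sellers' price rises by Ps − P* = 169 − 121 = 48.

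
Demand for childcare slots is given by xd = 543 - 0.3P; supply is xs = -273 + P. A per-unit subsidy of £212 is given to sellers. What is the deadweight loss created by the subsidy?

Pre-subsidy: 543 - 0.3P = -273 + P gives P* = 8160/13, x* = 4611/13.
With the subsidy, sellers receive Ps = Pb + 212 for each unit, where Pb is the price buyers pay.
Supply in terms of Pb becomes xs = -273 + 1(Pb + 212) = -61 + Pb. Setting this equal to demand: 543 - 0.3Pb = -61 + Pb, so Pb = 6040/13.
Sellers receive Ps = 6040/13 + 212 = 8796/13; x' = 543 − 0.3·(6040/13) = 5247/13.
The subsidy expands output by 5247/13 − 4611/13 = 636/13 past the efficient level; on those units the gap between marginal cost and willingness to pay runs from 0 up to 212.
DWL = ½ × 212 × 636/13 = 67416/13.

Deadweight loss = 67416/13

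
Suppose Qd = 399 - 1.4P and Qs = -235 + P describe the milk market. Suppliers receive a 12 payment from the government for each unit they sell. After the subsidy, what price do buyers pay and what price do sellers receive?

Pre-subsidy: 399 - 1.4P = -235 + P gives P* = 1585/6, Q* = 175/6.
With the subsidy, sellers receive Ps = Pb + 12 for each unit, where Pb is the price buyers pay.
Supply in terms of Pb becomes Qs = -235 + 1(Pb + 12) = -223 + Pb. Setting this equal to demand: 399 - 1.4Pb = -223 + Pb, so Pb = 1555/6.
Sellers receive Ps = 1555/6 + 12 = 1627/6; Q' = 399 − 1.4·(1555/6) = 217/6.

Buyers pay 1555/6; sellers receive 1627/6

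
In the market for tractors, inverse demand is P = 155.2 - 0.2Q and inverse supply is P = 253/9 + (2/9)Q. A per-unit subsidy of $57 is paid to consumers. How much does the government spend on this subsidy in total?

Pre-subsidy: 155.2 - 0.2Q = 253/9 + (2/9)Q gives Q* = 301 and P* = 95.
With the rebate, buyers effectively pay Pb = Ps − 57, where Ps is the price sellers receive.
On the curves, Pb = 155.2 - 0.2Q and Ps = 253/9 + (2/9)Q; the wedge Ps − Pb = 57 gives 253/9 + (2/9)Q − (155.2 - 0.2Q) = 57, so Q' = 436.
Then Pb = 155.2 − 0.2·436 = 68 and Ps = 253/9 + (2/9)·436 = 125.
Government outlay = subsidy × quantity = 57 × 436 = 24852.

Government cost = $24852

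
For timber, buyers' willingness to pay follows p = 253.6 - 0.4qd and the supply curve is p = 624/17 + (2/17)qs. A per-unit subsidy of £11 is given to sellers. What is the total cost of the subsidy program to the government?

Government cost = £4842.75

Pre-subsidy: 253.6 - 0.4q = 624/17 + (2/17)q gives q* = 419 and p* = 86.
With the subsidy, sellers receive ps = pb + 11 for each unit, where pb is the price buyers pay.
On the curves, pb = 253.6 - 0.4q and ps = 624/17 + (2/17)q; the wedge ps − pb = 11 gives 624/17 + (2/17)q − (253.6 - 0.4q) = 11, so q' = 440.25.
Then pb = 253.6 − 0.4·440.25 = 77.5 and ps = 624/17 + (2/17)·440.25 = 88.5.
Government outlay = subsidy × quantity = 11 × 440.25 = 4842.75.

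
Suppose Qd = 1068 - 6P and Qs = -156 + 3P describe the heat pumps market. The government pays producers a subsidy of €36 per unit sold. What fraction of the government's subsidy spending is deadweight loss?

Pre-subsidy: 1068 - 6P = -156 + 3P gives P* = 136, Q* = 252.
With the subsidy, sellers receive Ps = Pb + 36 for each unit, where Pb is the price buyers pay.
Supply in terms of Pb becomes Qs = -156 + 3(Pb + 36) = -48 + 3Pb. Setting this equal to demand: 1068 - 6Pb = -48 + 3Pb, so Pb = 124.
Sellers receive Ps = 124 + 36 = 160; Q' = 1068 − 6·124 = 324.
ΔCS = ½(252 + 324)(136 − 124) = 3456; ΔPS = ½(252 + 324)(160 − 136) = 6912.
Government spending = 36 × 324 = 11664.
DWL = ½ × 36 × (324 − 252) = 1296; fraction = 1296 / 11664 = 1/9.

DWL / government spending = 1/9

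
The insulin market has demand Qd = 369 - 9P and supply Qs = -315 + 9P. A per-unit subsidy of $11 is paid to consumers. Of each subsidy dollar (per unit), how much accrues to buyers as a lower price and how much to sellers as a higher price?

Pre-subsidy: 369 - 9P = -315 + 9P gives P* = 38, Q* = 27.
With the rebate, buyers effectively pay Pb = Ps − 11, where Ps is the price sellers receive.
Demand in terms of Ps becomes Qd = 369 − 9(Ps − 11) = 468 - 9Ps. Setting this equal to supply: 468 - 9Ps = -315 + 9Ps, so Ps = 43.5.
Buyers pay Pb = 43.5 − 11 = 32.5; Q' = -315 + 9·43.5 = 76.5.
Buyers' price falls by P* − Pb = 38 − 32.5 = 5.5; sellers' price rises by Ps − P* = 43.5 − 38 = 5.5.

Buyers gain $5.5 per unit; sellers gain $5.5 per unit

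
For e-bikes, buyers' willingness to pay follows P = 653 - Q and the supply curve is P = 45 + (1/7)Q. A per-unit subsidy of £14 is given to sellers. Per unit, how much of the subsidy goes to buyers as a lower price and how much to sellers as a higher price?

Buyers gain £12.25 per unit; sellers gain £1.75 per unit

Pre-subsidy: 653 - Q = 45 + (1/7)Q gives Q* = 532 and P* = 121.
With the subsidy, sellers receive Ps = Pb + 14 for each unit, where Pb is the price buyers pay.
On the curves, Pb = 653 - Q and Ps = 45 + (1/7)Q; the wedge Ps − Pb = 14 gives 45 + (1/7)Q − (653 - Q) = 14, so Q' = 544.25.
Then Pb = 653 − 1·544.25 = 108.75 and Ps = 45 + (1/7)·544.25 = 122.75.
Buyers' price falls by P* − Pb = 121 − 108.75 = 12.25; sellers' price rises by Ps − P* = 122.75 − 121 = 1.75.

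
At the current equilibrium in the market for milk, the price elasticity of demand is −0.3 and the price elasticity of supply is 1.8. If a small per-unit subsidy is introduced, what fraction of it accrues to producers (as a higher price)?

Producer share = 1/7

For a small subsidy around the equilibrium, the benefit split depends on the relative slopes, which at a point are proportional to the elasticities.
Buyer share = εs/(εs + |εd|) = 1.8/(1.8 + 0.3) = 6/7; seller share = |εd|/(εs + |εd|) = 1/7.
So producers capture 1/7 of the subsidy.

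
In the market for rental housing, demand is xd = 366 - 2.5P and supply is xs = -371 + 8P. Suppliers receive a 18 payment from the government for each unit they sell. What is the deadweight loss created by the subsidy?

Pre-subsidy: 366 - 2.5P = -371 + 8P gives P* = 1474/21, x* = 4001/21.
With the subsidy, sellers receive Ps = Pb + 18 for each unit, where Pb is the price buyers pay.
Supply in terms of Pb becomes xs = -371 + 8(Pb + 18) = -227 + 8Pb. Setting this equal to demand: 366 - 2.5Pb = -227 + 8Pb, so Pb = 1186/21.
Sellers receive Ps = 1186/21 + 18 = 1564/21; x' = 366 − 2.5·(1186/21) = 4721/21.
The subsidy expands output by 4721/21 − 4001/21 = 240/7 past the efficient level; on those units the gap between marginal cost and willingness to pay runs from 0 up to 18.
DWL = ½ × 18 × 240/7 = 2160/7.

Deadweight loss = 2160/7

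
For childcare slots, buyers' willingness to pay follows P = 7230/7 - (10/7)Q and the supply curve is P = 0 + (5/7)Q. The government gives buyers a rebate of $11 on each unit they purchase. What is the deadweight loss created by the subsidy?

Deadweight loss = 847/30

Pre-subsidy: 7230/7 - (10/7)Q = 0 + (5/7)Q gives Q* = 482 and P* = 2410/7.
With the rebate, buyers effectively pay Pb = Ps − 11, where Ps is the price sellers receive.
On the curves, Pb = 7230/7 - (10/7)Q and Ps = 0 + (5/7)Q; the wedge Ps − Pb = 11 gives 0 + (5/7)Q − (7230/7 - (10/7)Q) = 11, so Q' = 7307/15.
Then Pb = 7230/7 − (10/7)·(7307/15) = 7076/21 and Ps = 0 + (5/7)·(7307/15) = 7307/21.
The subsidy expands output by 7307/15 − 482 = 77/15 past the efficient level; on those units the gap between marginal cost and willingness to pay runs from 0 up to 11.
DWL = ½ × 11 × 77/15 = 847/30.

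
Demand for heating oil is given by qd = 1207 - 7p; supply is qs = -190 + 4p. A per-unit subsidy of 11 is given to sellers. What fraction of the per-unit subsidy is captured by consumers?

Consumer share = 4/11

Pre-subsidy: 1207 - 7p = -190 + 4p gives p* = 127, q* = 318.
With the subsidy, sellers receive ps = pb + 11 for each unit, where pb is the price buyers pay.
Supply in terms of pb becomes qs = -190 + 4(pb + 11) = -146 + 4pb. Setting this equal to demand: 1207 - 7pb = -146 + 4pb, so pb = 123.
Sellers receive ps = 123 + 11 = 134; q' = 1207 − 7·123 = 346.
Buyers' price falls by p* − pb = 127 − 123 = 4; sellers' price rises by ps − p* = 134 − 127 = 7.
So consumers capture 4/11 = 4/11 of each unit of subsidy.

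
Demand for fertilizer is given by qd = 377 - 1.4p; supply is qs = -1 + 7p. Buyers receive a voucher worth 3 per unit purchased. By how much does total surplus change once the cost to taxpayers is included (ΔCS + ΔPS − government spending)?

Net change in total surplus = -5.25

Pre-subsidy: 377 - 1.4p = -1 + 7p gives p* = 45, q* = 314.
With the rebate, buyers effectively pay pb = ps − 3, where ps is the price sellers receive.
Demand in terms of ps becomes qd = 377 − 1.4(ps − 3) = 381.2 - 1.4ps. Setting this equal to supply: 381.2 - 1.4ps = -1 + 7ps, so ps = 45.5.
Buyers pay pb = 45.5 − 3 = 42.5; q' = -1 + 7·45.5 = 317.5.
ΔCS = ½(314 + 317.5)(45 − 42.5) = 789.375; ΔPS = ½(314 + 317.5)(45.5 − 45) = 157.875.
Government spending = 3 × 317.5 = 952.5.
Net change = 789.375 + 157.875 − 952.5 = -5.25. The loss equals the DWL triangle ½·3·3.5.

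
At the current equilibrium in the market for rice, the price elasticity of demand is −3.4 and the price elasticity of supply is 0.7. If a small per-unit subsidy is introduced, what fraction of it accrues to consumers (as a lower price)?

Consumer share = 7/41

For a small subsidy around the equilibrium, the benefit split depends on the relative slopes, which at a point are proportional to the elasticities.
Buyer share = εs/(εs + |εd|) = 0.7/(0.7 + 3.4) = 7/41; seller share = |εd|/(εs + |εd|) = 34/41.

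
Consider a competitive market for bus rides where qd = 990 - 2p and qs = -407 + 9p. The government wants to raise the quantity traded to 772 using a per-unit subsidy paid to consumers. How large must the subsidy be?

Required subsidy s = 22 per unit

At q = 772, invert demand for the buyer price: pb = (990 − 772)/2 = 109; invert supply for the seller price: ps = (772 − (-407))/9 = 131.
The subsidy must fill the gap: s = ps − pb = 131 − 109 = 22.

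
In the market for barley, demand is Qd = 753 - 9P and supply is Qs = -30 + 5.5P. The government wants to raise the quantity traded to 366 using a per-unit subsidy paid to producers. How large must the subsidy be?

Required subsidy s = 29 per unit

At Q = 366, invert demand for the buyer price: Pb = (753 − 366)/9 = 43; invert supply for the seller price: Ps = (366 − (-30))/5.5 = 72.
The subsidy must fill the gap: s = Ps − Pb = 72 − 43 = 29.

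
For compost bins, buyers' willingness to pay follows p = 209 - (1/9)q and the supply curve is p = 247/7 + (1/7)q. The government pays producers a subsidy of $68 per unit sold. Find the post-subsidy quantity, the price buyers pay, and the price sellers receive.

Pre-subsidy: 209 - (1/9)q = 247/7 + (1/7)q gives q* = 684 and p* = 133.
With the subsidy, sellers receive ps = pb + 68 for each unit, where pb is the price buyers pay.
On the curves, pb = 209 - (1/9)q and ps = 247/7 + (1/7)q; the wedge ps − pb = 68 gives 247/7 + (1/7)q − (209 - (1/9)q) = 68, so q' = 951.75.
Then pb = 209 − (1/9)·951.75 = 103.25 and ps = 247/7 + (1/7)·951.75 = 171.25.

q' = 951.75; buyers pay $103.25; sellers receive $171.25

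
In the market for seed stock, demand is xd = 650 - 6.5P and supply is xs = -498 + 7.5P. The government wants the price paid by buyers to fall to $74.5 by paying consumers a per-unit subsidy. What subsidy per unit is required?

At a buyer price of 74.5, quantity demanded is 650 − 6.5·74.5 = 165.75.
Sellers supply 165.75 only when they receive Ps with -498 + 7.5·Ps = 165.75, i.e. Ps = 88.5.
s = Ps − Pb = 88.5 − 74.5 = 14.

Required subsidy s = $14 per unit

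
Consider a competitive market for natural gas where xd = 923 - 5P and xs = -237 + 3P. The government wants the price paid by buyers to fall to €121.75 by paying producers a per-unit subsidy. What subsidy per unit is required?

At a buyer price of 121.75, quantity demanded is 923 − 5·121.75 = 314.25.
Sellers supply 314.25 only when they receive Ps with -237 + 3·Ps = 314.25, i.e. Ps = 183.75.
s = Ps − Pb = 183.75 − 121.75 = 62.

Required subsidy s = €62 per unit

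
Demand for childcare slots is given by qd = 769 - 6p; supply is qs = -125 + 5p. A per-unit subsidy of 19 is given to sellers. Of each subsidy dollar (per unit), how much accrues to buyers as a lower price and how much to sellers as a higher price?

Pre-subsidy: 769 - 6p = -125 + 5p gives p* = 894/11, q* = 3095/11.
With the subsidy, sellers receive ps = pb + 19 for each unit, where pb is the price buyers pay.
Supply in terms of pb becomes qs = -125 + 5(pb + 19) = -30 + 5pb. Setting this equal to demand: 769 - 6pb = -30 + 5pb, so pb = 799/11.
Sellers receive ps = 799/11 + 19 = 1008/11; q' = 769 − 6·(799/11) = 3665/11.
Buyers' price falls by p* − pb = 894/11 − 799/11 = 95/11; sellers' price rises by ps − p* = 1008/11 − 894/11 = 114/11.

Buyers gain 95/11 per unit; sellers gain 114/11 per unit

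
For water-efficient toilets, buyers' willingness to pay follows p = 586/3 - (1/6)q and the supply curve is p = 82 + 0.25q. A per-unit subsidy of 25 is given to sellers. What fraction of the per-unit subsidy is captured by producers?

Pre-subsidy: 586/3 - (1/6)q = 82 + 0.25q gives q* = 272 and p* = 150.
With the subsidy, sellers receive ps = pb + 25 for each unit, where pb is the price buyers pay.
On the curves, pb = 586/3 - (1/6)q and ps = 82 + 0.25q; the wedge ps − pb = 25 gives 82 + 0.25q − (586/3 - (1/6)q) = 25, so q' = 332.
Then pb = 586/3 − (1/6)·332 = 140 and ps = 82 + 0.25·332 = 165.
Buyers' price falls by p* − pb = 150 − 140 = 10; sellers' price rises by ps − p* = 165 − 150 = 15.
So producers capture 15/25 = 0.6 of each unit of subsidy.

Producer share = 0.6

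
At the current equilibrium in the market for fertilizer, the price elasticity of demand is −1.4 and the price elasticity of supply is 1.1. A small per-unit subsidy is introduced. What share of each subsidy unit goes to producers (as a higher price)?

For a small subsidy around the equilibrium, the benefit split depends on the relative slopes, which at a point are proportional to the elasticities.
Buyer share = εs/(εs + |εd|) = 1.1/(1.1 + 1.4) = 0.44; seller share = |εd|/(εs + |εd|) = 0.56.
So producers capture 0.56 of the subsidy.

Producer share = 0.56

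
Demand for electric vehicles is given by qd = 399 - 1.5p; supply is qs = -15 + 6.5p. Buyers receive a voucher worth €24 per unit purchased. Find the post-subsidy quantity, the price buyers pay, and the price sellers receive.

q' = 350.625; buyers pay €32.25; sellers receive €56.25

Pre-subsidy: 399 - 1.5p = -15 + 6.5p gives p* = 51.75, q* = 321.375.
With the rebate, buyers effectively pay pb = ps − 24, where ps is the price sellers receive.
Demand in terms of ps becomes qd = 399 − 1.5(ps − 24) = 435 - 1.5ps. Setting this equal to supply: 435 - 1.5ps = -15 + 6.5ps, so ps = 56.25.
Buyers pay pb = 56.25 − 24 = 32.25; q' = -15 + 6.5·56.25 = 350.625.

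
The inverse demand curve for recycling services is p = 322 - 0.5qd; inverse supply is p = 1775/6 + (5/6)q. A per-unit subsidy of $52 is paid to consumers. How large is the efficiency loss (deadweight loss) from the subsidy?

Deadweight loss = $1014

Pre-subsidy: 322 - 0.5q = 1775/6 + (5/6)q gives q* = 19.625 and p* = 312.1875.
With the rebate, buyers effectively pay pb = ps − 52, where ps is the price sellers receive.
On the curves, pb = 322 - 0.5q and ps = 1775/6 + (5/6)q; the wedge ps − pb = 52 gives 1775/6 + (5/6)q − (322 - 0.5q) = 52, so q' = 58.625.
Then pb = 322 − 0.5·58.625 = 292.6875 and ps = 1775/6 + (5/6)·58.625 = 344.6875.
The subsidy expands output by 58.625 − 19.625 = 39 past the efficient level; on those units the gap between marginal cost and willingness to pay runs from 0 up to 52.
DWL = ½ × 52 × 39 = 1014.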